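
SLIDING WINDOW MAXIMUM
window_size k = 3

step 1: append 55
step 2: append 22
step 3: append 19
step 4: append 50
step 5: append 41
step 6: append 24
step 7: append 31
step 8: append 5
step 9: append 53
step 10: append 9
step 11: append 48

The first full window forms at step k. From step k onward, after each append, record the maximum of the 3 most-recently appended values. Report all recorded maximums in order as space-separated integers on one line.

step 1: append 55 -> window=[55] (not full yet)
step 2: append 22 -> window=[55, 22] (not full yet)
step 3: append 19 -> window=[55, 22, 19] -> max=55
step 4: append 50 -> window=[22, 19, 50] -> max=50
step 5: append 41 -> window=[19, 50, 41] -> max=50
step 6: append 24 -> window=[50, 41, 24] -> max=50
step 7: append 31 -> window=[41, 24, 31] -> max=41
step 8: append 5 -> window=[24, 31, 5] -> max=31
step 9: append 53 -> window=[31, 5, 53] -> max=53
step 10: append 9 -> window=[5, 53, 9] -> max=53
step 11: append 48 -> window=[53, 9, 48] -> max=53

Answer: 55 50 50 50 41 31 53 53 53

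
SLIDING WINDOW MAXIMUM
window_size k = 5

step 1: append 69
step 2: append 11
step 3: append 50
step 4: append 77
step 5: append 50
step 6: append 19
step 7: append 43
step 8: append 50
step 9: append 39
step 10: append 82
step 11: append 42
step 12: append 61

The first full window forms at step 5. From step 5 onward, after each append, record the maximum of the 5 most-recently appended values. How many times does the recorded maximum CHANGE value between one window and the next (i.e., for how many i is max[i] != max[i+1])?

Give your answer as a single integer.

Answer: 2

Derivation:
step 1: append 69 -> window=[69] (not full yet)
step 2: append 11 -> window=[69, 11] (not full yet)
step 3: append 50 -> window=[69, 11, 50] (not full yet)
step 4: append 77 -> window=[69, 11, 50, 77] (not full yet)
step 5: append 50 -> window=[69, 11, 50, 77, 50] -> max=77
step 6: append 19 -> window=[11, 50, 77, 50, 19] -> max=77
step 7: append 43 -> window=[50, 77, 50, 19, 43] -> max=77
step 8: append 50 -> window=[77, 50, 19, 43, 50] -> max=77
step 9: append 39 -> window=[50, 19, 43, 50, 39] -> max=50
step 10: append 82 -> window=[19, 43, 50, 39, 82] -> max=82
step 11: append 42 -> window=[43, 50, 39, 82, 42] -> max=82
step 12: append 61 -> window=[50, 39, 82, 42, 61] -> max=82
Recorded maximums: 77 77 77 77 50 82 82 82
Changes between consecutive maximums: 2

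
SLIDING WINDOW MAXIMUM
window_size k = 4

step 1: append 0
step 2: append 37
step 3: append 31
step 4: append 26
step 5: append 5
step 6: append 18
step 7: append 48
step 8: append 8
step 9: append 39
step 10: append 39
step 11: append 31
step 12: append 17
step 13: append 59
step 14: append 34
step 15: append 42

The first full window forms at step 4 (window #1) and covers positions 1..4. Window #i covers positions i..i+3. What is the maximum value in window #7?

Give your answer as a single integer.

Answer: 48

Derivation:
step 1: append 0 -> window=[0] (not full yet)
step 2: append 37 -> window=[0, 37] (not full yet)
step 3: append 31 -> window=[0, 37, 31] (not full yet)
step 4: append 26 -> window=[0, 37, 31, 26] -> max=37
step 5: append 5 -> window=[37, 31, 26, 5] -> max=37
step 6: append 18 -> window=[31, 26, 5, 18] -> max=31
step 7: append 48 -> window=[26, 5, 18, 48] -> max=48
step 8: append 8 -> window=[5, 18, 48, 8] -> max=48
step 9: append 39 -> window=[18, 48, 8, 39] -> max=48
step 10: append 39 -> window=[48, 8, 39, 39] -> max=48
Window #7 max = 48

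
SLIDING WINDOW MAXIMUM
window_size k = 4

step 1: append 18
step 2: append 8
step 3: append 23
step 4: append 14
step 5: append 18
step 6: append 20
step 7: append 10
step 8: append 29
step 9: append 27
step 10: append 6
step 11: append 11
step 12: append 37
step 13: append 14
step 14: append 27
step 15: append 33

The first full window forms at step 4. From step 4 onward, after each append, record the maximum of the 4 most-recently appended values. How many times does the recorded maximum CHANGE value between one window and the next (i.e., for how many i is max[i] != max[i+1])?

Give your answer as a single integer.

Answer: 3

Derivation:
step 1: append 18 -> window=[18] (not full yet)
step 2: append 8 -> window=[18, 8] (not full yet)
step 3: append 23 -> window=[18, 8, 23] (not full yet)
step 4: append 14 -> window=[18, 8, 23, 14] -> max=23
step 5: append 18 -> window=[8, 23, 14, 18] -> max=23
step 6: append 20 -> window=[23, 14, 18, 20] -> max=23
step 7: append 10 -> window=[14, 18, 20, 10] -> max=20
step 8: append 29 -> window=[18, 20, 10, 29] -> max=29
step 9: append 27 -> window=[20, 10, 29, 27] -> max=29
step 10: append 6 -> window=[10, 29, 27, 6] -> max=29
step 11: append 11 -> window=[29, 27, 6, 11] -> max=29
step 12: append 37 -> window=[27, 6, 11, 37] -> max=37
step 13: append 14 -> window=[6, 11, 37, 14] -> max=37
step 14: append 27 -> window=[11, 37, 14, 27] -> max=37
step 15: append 33 -> window=[37, 14, 27, 33] -> max=37
Recorded maximums: 23 23 23 20 29 29 29 29 37 37 37 37
Changes between consecutive maximums: 3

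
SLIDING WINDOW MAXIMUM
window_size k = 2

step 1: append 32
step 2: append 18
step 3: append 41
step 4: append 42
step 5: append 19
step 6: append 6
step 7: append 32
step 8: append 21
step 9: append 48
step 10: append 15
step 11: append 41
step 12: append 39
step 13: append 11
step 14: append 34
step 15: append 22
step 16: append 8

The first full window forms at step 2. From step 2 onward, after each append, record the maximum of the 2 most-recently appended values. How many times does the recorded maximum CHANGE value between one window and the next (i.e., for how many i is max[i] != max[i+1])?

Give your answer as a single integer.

step 1: append 32 -> window=[32] (not full yet)
step 2: append 18 -> window=[32, 18] -> max=32
step 3: append 41 -> window=[18, 41] -> max=41
step 4: append 42 -> window=[41, 42] -> max=42
step 5: append 19 -> window=[42, 19] -> max=42
step 6: append 6 -> window=[19, 6] -> max=19
step 7: append 32 -> window=[6, 32] -> max=32
step 8: append 21 -> window=[32, 21] -> max=32
step 9: append 48 -> window=[21, 48] -> max=48
step 10: append 15 -> window=[48, 15] -> max=48
step 11: append 41 -> window=[15, 41] -> max=41
step 12: append 39 -> window=[41, 39] -> max=41
step 13: append 11 -> window=[39, 11] -> max=39
step 14: append 34 -> window=[11, 34] -> max=34
step 15: append 22 -> window=[34, 22] -> max=34
step 16: append 8 -> window=[22, 8] -> max=22
Recorded maximums: 32 41 42 42 19 32 32 48 48 41 41 39 34 34 22
Changes between consecutive maximums: 9

Answer: 9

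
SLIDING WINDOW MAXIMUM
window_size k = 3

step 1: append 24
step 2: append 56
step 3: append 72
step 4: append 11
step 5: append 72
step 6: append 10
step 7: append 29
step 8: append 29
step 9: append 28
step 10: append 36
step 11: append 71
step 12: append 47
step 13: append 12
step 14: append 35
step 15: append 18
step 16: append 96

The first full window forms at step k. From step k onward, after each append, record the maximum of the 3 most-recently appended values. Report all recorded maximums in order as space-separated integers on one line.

Answer: 72 72 72 72 72 29 29 36 71 71 71 47 35 96

Derivation:
step 1: append 24 -> window=[24] (not full yet)
step 2: append 56 -> window=[24, 56] (not full yet)
step 3: append 72 -> window=[24, 56, 72] -> max=72
step 4: append 11 -> window=[56, 72, 11] -> max=72
step 5: append 72 -> window=[72, 11, 72] -> max=72
step 6: append 10 -> window=[11, 72, 10] -> max=72
step 7: append 29 -> window=[72, 10, 29] -> max=72
step 8: append 29 -> window=[10, 29, 29] -> max=29
step 9: append 28 -> window=[29, 29, 28] -> max=29
step 10: append 36 -> window=[29, 28, 36] -> max=36
step 11: append 71 -> window=[28, 36, 71] -> max=71
step 12: append 47 -> window=[36, 71, 47] -> max=71
step 13: append 12 -> window=[71, 47, 12] -> max=71
step 14: append 35 -> window=[47, 12, 35] -> max=47
step 15: append 18 -> window=[12, 35, 18] -> max=35
step 16: append 96 -> window=[35, 18, 96] -> max=96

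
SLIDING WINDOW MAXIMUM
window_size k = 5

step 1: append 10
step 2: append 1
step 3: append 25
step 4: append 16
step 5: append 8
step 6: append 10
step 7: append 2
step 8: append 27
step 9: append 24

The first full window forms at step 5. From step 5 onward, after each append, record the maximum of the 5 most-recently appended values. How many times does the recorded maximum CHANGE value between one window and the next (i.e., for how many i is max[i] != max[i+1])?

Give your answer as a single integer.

Answer: 1

Derivation:
step 1: append 10 -> window=[10] (not full yet)
step 2: append 1 -> window=[10, 1] (not full yet)
step 3: append 25 -> window=[10, 1, 25] (not full yet)
step 4: append 16 -> window=[10, 1, 25, 16] (not full yet)
step 5: append 8 -> window=[10, 1, 25, 16, 8] -> max=25
step 6: append 10 -> window=[1, 25, 16, 8, 10] -> max=25
step 7: append 2 -> window=[25, 16, 8, 10, 2] -> max=25
step 8: append 27 -> window=[16, 8, 10, 2, 27] -> max=27
step 9: append 24 -> window=[8, 10, 2, 27, 24] -> max=27
Recorded maximums: 25 25 25 27 27
Changes between consecutive maximums: 1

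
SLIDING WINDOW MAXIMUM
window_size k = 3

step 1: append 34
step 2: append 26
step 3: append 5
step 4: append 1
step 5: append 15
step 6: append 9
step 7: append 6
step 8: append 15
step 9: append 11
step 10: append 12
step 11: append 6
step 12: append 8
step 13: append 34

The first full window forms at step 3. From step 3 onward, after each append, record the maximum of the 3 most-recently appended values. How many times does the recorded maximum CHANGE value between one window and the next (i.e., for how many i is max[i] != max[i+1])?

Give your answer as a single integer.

Answer: 4

Derivation:
step 1: append 34 -> window=[34] (not full yet)
step 2: append 26 -> window=[34, 26] (not full yet)
step 3: append 5 -> window=[34, 26, 5] -> max=34
step 4: append 1 -> window=[26, 5, 1] -> max=26
step 5: append 15 -> window=[5, 1, 15] -> max=15
step 6: append 9 -> window=[1, 15, 9] -> max=15
step 7: append 6 -> window=[15, 9, 6] -> max=15
step 8: append 15 -> window=[9, 6, 15] -> max=15
step 9: append 11 -> window=[6, 15, 11] -> max=15
step 10: append 12 -> window=[15, 11, 12] -> max=15
step 11: append 6 -> window=[11, 12, 6] -> max=12
step 12: append 8 -> window=[12, 6, 8] -> max=12
step 13: append 34 -> window=[6, 8, 34] -> max=34
Recorded maximums: 34 26 15 15 15 15 15 15 12 12 34
Changes between consecutive maximums: 4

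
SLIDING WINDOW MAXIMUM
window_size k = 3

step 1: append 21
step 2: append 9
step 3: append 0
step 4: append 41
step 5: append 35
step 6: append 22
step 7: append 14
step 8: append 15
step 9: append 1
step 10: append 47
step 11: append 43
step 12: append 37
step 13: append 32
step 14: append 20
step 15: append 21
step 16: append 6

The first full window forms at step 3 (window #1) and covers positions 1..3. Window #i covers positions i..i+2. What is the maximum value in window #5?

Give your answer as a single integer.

Answer: 35

Derivation:
step 1: append 21 -> window=[21] (not full yet)
step 2: append 9 -> window=[21, 9] (not full yet)
step 3: append 0 -> window=[21, 9, 0] -> max=21
step 4: append 41 -> window=[9, 0, 41] -> max=41
step 5: append 35 -> window=[0, 41, 35] -> max=41
step 6: append 22 -> window=[41, 35, 22] -> max=41
step 7: append 14 -> window=[35, 22, 14] -> max=35
Window #5 max = 35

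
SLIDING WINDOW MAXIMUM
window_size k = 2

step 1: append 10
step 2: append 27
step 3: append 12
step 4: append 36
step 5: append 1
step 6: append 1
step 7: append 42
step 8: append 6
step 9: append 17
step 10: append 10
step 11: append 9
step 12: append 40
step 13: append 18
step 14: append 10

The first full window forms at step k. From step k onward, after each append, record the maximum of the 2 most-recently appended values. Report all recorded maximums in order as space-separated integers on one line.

step 1: append 10 -> window=[10] (not full yet)
step 2: append 27 -> window=[10, 27] -> max=27
step 3: append 12 -> window=[27, 12] -> max=27
step 4: append 36 -> window=[12, 36] -> max=36
step 5: append 1 -> window=[36, 1] -> max=36
step 6: append 1 -> window=[1, 1] -> max=1
step 7: append 42 -> window=[1, 42] -> max=42
step 8: append 6 -> window=[42, 6] -> max=42
step 9: append 17 -> window=[6, 17] -> max=17
step 10: append 10 -> window=[17, 10] -> max=17
step 11: append 9 -> window=[10, 9] -> max=10
step 12: append 40 -> window=[9, 40] -> max=40
step 13: append 18 -> window=[40, 18] -> max=40
step 14: append 10 -> window=[18, 10] -> max=18

Answer: 27 27 36 36 1 42 42 17 17 10 40 40 18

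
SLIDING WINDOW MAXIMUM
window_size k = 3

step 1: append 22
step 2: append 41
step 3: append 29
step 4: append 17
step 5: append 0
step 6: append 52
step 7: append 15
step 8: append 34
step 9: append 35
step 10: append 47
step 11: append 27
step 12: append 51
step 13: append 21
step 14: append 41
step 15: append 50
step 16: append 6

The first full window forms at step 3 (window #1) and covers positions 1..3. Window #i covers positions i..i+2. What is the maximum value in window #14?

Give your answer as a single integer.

Answer: 50

Derivation:
step 1: append 22 -> window=[22] (not full yet)
step 2: append 41 -> window=[22, 41] (not full yet)
step 3: append 29 -> window=[22, 41, 29] -> max=41
step 4: append 17 -> window=[41, 29, 17] -> max=41
step 5: append 0 -> window=[29, 17, 0] -> max=29
step 6: append 52 -> window=[17, 0, 52] -> max=52
step 7: append 15 -> window=[0, 52, 15] -> max=52
step 8: append 34 -> window=[52, 15, 34] -> max=52
step 9: append 35 -> window=[15, 34, 35] -> max=35
step 10: append 47 -> window=[34, 35, 47] -> max=47
step 11: append 27 -> window=[35, 47, 27] -> max=47
step 12: append 51 -> window=[47, 27, 51] -> max=51
step 13: append 21 -> window=[27, 51, 21] -> max=51
step 14: append 41 -> window=[51, 21, 41] -> max=51
step 15: append 50 -> window=[21, 41, 50] -> max=50
step 16: append 6 -> window=[41, 50, 6] -> max=50
Window #14 max = 50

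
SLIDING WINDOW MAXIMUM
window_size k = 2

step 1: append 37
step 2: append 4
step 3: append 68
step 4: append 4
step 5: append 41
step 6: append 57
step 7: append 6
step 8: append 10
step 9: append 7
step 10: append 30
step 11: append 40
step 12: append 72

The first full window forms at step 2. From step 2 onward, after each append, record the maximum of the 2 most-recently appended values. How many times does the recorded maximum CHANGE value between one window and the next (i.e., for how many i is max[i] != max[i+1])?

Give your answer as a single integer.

Answer: 7

Derivation:
step 1: append 37 -> window=[37] (not full yet)
step 2: append 4 -> window=[37, 4] -> max=37
step 3: append 68 -> window=[4, 68] -> max=68
step 4: append 4 -> window=[68, 4] -> max=68
step 5: append 41 -> window=[4, 41] -> max=41
step 6: append 57 -> window=[41, 57] -> max=57
step 7: append 6 -> window=[57, 6] -> max=57
step 8: append 10 -> window=[6, 10] -> max=10
step 9: append 7 -> window=[10, 7] -> max=10
step 10: append 30 -> window=[7, 30] -> max=30
step 11: append 40 -> window=[30, 40] -> max=40
step 12: append 72 -> window=[40, 72] -> max=72
Recorded maximums: 37 68 68 41 57 57 10 10 30 40 72
Changes between consecutive maximums: 7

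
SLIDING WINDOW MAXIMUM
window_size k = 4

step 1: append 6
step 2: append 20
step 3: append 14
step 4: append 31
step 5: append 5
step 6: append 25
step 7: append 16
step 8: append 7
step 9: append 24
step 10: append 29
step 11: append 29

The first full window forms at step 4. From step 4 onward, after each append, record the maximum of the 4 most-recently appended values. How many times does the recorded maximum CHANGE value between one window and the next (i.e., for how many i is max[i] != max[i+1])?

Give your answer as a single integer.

Answer: 2

Derivation:
step 1: append 6 -> window=[6] (not full yet)
step 2: append 20 -> window=[6, 20] (not full yet)
step 3: append 14 -> window=[6, 20, 14] (not full yet)
step 4: append 31 -> window=[6, 20, 14, 31] -> max=31
step 5: append 5 -> window=[20, 14, 31, 5] -> max=31
step 6: append 25 -> window=[14, 31, 5, 25] -> max=31
step 7: append 16 -> window=[31, 5, 25, 16] -> max=31
step 8: append 7 -> window=[5, 25, 16, 7] -> max=25
step 9: append 24 -> window=[25, 16, 7, 24] -> max=25
step 10: append 29 -> window=[16, 7, 24, 29] -> max=29
step 11: append 29 -> window=[7, 24, 29, 29] -> max=29
Recorded maximums: 31 31 31 31 25 25 29 29
Changes between consecutive maximums: 2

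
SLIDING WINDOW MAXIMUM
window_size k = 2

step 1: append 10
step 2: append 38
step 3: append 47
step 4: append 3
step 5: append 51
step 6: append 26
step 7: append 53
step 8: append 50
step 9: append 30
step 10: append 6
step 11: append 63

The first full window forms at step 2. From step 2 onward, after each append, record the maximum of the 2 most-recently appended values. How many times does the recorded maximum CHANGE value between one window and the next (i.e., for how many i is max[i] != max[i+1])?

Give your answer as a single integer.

Answer: 6

Derivation:
step 1: append 10 -> window=[10] (not full yet)
step 2: append 38 -> window=[10, 38] -> max=38
step 3: append 47 -> window=[38, 47] -> max=47
step 4: append 3 -> window=[47, 3] -> max=47
step 5: append 51 -> window=[3, 51] -> max=51
step 6: append 26 -> window=[51, 26] -> max=51
step 7: append 53 -> window=[26, 53] -> max=53
step 8: append 50 -> window=[53, 50] -> max=53
step 9: append 30 -> window=[50, 30] -> max=50
step 10: append 6 -> window=[30, 6] -> max=30
step 11: append 63 -> window=[6, 63] -> max=63
Recorded maximums: 38 47 47 51 51 53 53 50 30 63
Changes between consecutive maximums: 6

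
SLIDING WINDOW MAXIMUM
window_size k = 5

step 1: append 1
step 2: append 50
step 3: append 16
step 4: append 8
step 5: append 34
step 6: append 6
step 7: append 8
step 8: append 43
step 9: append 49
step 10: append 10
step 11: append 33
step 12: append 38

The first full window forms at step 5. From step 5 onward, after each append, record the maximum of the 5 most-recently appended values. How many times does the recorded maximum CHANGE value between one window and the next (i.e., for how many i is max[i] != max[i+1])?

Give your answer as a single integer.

step 1: append 1 -> window=[1] (not full yet)
step 2: append 50 -> window=[1, 50] (not full yet)
step 3: append 16 -> window=[1, 50, 16] (not full yet)
step 4: append 8 -> window=[1, 50, 16, 8] (not full yet)
step 5: append 34 -> window=[1, 50, 16, 8, 34] -> max=50
step 6: append 6 -> window=[50, 16, 8, 34, 6] -> max=50
step 7: append 8 -> window=[16, 8, 34, 6, 8] -> max=34
step 8: append 43 -> window=[8, 34, 6, 8, 43] -> max=43
step 9: append 49 -> window=[34, 6, 8, 43, 49] -> max=49
step 10: append 10 -> window=[6, 8, 43, 49, 10] -> max=49
step 11: append 33 -> window=[8, 43, 49, 10, 33] -> max=49
step 12: append 38 -> window=[43, 49, 10, 33, 38] -> max=49
Recorded maximums: 50 50 34 43 49 49 49 49
Changes between consecutive maximums: 3

Answer: 3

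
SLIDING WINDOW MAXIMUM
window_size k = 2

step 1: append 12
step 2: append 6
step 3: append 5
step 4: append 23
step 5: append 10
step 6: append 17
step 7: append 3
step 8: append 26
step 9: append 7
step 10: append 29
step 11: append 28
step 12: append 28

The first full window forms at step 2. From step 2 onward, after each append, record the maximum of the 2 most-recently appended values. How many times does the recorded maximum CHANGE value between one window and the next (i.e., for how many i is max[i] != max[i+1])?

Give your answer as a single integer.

Answer: 6

Derivation:
step 1: append 12 -> window=[12] (not full yet)
step 2: append 6 -> window=[12, 6] -> max=12
step 3: append 5 -> window=[6, 5] -> max=6
step 4: append 23 -> window=[5, 23] -> max=23
step 5: append 10 -> window=[23, 10] -> max=23
step 6: append 17 -> window=[10, 17] -> max=17
step 7: append 3 -> window=[17, 3] -> max=17
step 8: append 26 -> window=[3, 26] -> max=26
step 9: append 7 -> window=[26, 7] -> max=26
step 10: append 29 -> window=[7, 29] -> max=29
step 11: append 28 -> window=[29, 28] -> max=29
step 12: append 28 -> window=[28, 28] -> max=28
Recorded maximums: 12 6 23 23 17 17 26 26 29 29 28
Changes between consecutive maximums: 6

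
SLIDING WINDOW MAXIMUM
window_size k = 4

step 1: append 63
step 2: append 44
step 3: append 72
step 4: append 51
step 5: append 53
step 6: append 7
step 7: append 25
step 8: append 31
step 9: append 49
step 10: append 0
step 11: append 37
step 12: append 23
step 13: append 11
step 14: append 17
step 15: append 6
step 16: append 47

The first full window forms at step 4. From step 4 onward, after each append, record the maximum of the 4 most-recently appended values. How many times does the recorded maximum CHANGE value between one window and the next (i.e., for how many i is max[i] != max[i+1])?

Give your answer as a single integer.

Answer: 5

Derivation:
step 1: append 63 -> window=[63] (not full yet)
step 2: append 44 -> window=[63, 44] (not full yet)
step 3: append 72 -> window=[63, 44, 72] (not full yet)
step 4: append 51 -> window=[63, 44, 72, 51] -> max=72
step 5: append 53 -> window=[44, 72, 51, 53] -> max=72
step 6: append 7 -> window=[72, 51, 53, 7] -> max=72
step 7: append 25 -> window=[51, 53, 7, 25] -> max=53
step 8: append 31 -> window=[53, 7, 25, 31] -> max=53
step 9: append 49 -> window=[7, 25, 31, 49] -> max=49
step 10: append 0 -> window=[25, 31, 49, 0] -> max=49
step 11: append 37 -> window=[31, 49, 0, 37] -> max=49
step 12: append 23 -> window=[49, 0, 37, 23] -> max=49
step 13: append 11 -> window=[0, 37, 23, 11] -> max=37
step 14: append 17 -> window=[37, 23, 11, 17] -> max=37
step 15: append 6 -> window=[23, 11, 17, 6] -> max=23
step 16: append 47 -> window=[11, 17, 6, 47] -> max=47
Recorded maximums: 72 72 72 53 53 49 49 49 49 37 37 23 47
Changes between consecutive maximums: 5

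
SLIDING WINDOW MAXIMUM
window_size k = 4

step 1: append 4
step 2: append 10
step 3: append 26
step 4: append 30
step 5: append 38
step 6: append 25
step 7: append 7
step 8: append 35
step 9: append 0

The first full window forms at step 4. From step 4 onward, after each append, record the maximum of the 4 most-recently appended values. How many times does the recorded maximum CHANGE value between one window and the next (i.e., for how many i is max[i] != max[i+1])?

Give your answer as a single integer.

Answer: 2

Derivation:
step 1: append 4 -> window=[4] (not full yet)
step 2: append 10 -> window=[4, 10] (not full yet)
step 3: append 26 -> window=[4, 10, 26] (not full yet)
step 4: append 30 -> window=[4, 10, 26, 30] -> max=30
step 5: append 38 -> window=[10, 26, 30, 38] -> max=38
step 6: append 25 -> window=[26, 30, 38, 25] -> max=38
step 7: append 7 -> window=[30, 38, 25, 7] -> max=38
step 8: append 35 -> window=[38, 25, 7, 35] -> max=38
step 9: append 0 -> window=[25, 7, 35, 0] -> max=35
Recorded maximums: 30 38 38 38 38 35
Changes between consecutive maximums: 2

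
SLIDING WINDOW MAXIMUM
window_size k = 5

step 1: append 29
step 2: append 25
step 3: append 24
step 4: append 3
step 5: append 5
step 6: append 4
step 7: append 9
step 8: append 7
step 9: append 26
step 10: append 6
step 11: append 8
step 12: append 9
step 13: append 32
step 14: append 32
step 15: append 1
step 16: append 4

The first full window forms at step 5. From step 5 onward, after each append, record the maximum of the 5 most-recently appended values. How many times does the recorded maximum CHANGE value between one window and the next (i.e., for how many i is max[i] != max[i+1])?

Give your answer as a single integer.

step 1: append 29 -> window=[29] (not full yet)
step 2: append 25 -> window=[29, 25] (not full yet)
step 3: append 24 -> window=[29, 25, 24] (not full yet)
step 4: append 3 -> window=[29, 25, 24, 3] (not full yet)
step 5: append 5 -> window=[29, 25, 24, 3, 5] -> max=29
step 6: append 4 -> window=[25, 24, 3, 5, 4] -> max=25
step 7: append 9 -> window=[24, 3, 5, 4, 9] -> max=24
step 8: append 7 -> window=[3, 5, 4, 9, 7] -> max=9
step 9: append 26 -> window=[5, 4, 9, 7, 26] -> max=26
step 10: append 6 -> window=[4, 9, 7, 26, 6] -> max=26
step 11: append 8 -> window=[9, 7, 26, 6, 8] -> max=26
step 12: append 9 -> window=[7, 26, 6, 8, 9] -> max=26
step 13: append 32 -> window=[26, 6, 8, 9, 32] -> max=32
step 14: append 32 -> window=[6, 8, 9, 32, 32] -> max=32
step 15: append 1 -> window=[8, 9, 32, 32, 1] -> max=32
step 16: append 4 -> window=[9, 32, 32, 1, 4] -> max=32
Recorded maximums: 29 25 24 9 26 26 26 26 32 32 32 32
Changes between consecutive maximums: 5

Answer: 5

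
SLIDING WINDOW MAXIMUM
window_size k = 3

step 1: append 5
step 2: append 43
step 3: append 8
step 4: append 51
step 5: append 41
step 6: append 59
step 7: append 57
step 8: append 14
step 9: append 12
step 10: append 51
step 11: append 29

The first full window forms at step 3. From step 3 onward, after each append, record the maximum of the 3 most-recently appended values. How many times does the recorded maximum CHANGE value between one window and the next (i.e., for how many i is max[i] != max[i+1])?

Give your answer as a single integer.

step 1: append 5 -> window=[5] (not full yet)
step 2: append 43 -> window=[5, 43] (not full yet)
step 3: append 8 -> window=[5, 43, 8] -> max=43
step 4: append 51 -> window=[43, 8, 51] -> max=51
step 5: append 41 -> window=[8, 51, 41] -> max=51
step 6: append 59 -> window=[51, 41, 59] -> max=59
step 7: append 57 -> window=[41, 59, 57] -> max=59
step 8: append 14 -> window=[59, 57, 14] -> max=59
step 9: append 12 -> window=[57, 14, 12] -> max=57
step 10: append 51 -> window=[14, 12, 51] -> max=51
step 11: append 29 -> window=[12, 51, 29] -> max=51
Recorded maximums: 43 51 51 59 59 59 57 51 51
Changes between consecutive maximums: 4

Answer: 4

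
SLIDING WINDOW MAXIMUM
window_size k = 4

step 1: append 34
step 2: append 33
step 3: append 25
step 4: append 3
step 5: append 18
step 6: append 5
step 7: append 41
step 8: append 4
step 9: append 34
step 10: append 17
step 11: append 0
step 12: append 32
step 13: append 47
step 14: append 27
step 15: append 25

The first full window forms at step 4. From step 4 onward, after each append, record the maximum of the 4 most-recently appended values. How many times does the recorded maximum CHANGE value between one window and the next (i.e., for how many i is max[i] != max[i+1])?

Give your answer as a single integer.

step 1: append 34 -> window=[34] (not full yet)
step 2: append 33 -> window=[34, 33] (not full yet)
step 3: append 25 -> window=[34, 33, 25] (not full yet)
step 4: append 3 -> window=[34, 33, 25, 3] -> max=34
step 5: append 18 -> window=[33, 25, 3, 18] -> max=33
step 6: append 5 -> window=[25, 3, 18, 5] -> max=25
step 7: append 41 -> window=[3, 18, 5, 41] -> max=41
step 8: append 4 -> window=[18, 5, 41, 4] -> max=41
step 9: append 34 -> window=[5, 41, 4, 34] -> max=41
step 10: append 17 -> window=[41, 4, 34, 17] -> max=41
step 11: append 0 -> window=[4, 34, 17, 0] -> max=34
step 12: append 32 -> window=[34, 17, 0, 32] -> max=34
step 13: append 47 -> window=[17, 0, 32, 47] -> max=47
step 14: append 27 -> window=[0, 32, 47, 27] -> max=47
step 15: append 25 -> window=[32, 47, 27, 25] -> max=47
Recorded maximums: 34 33 25 41 41 41 41 34 34 47 47 47
Changes between consecutive maximums: 5

Answer: 5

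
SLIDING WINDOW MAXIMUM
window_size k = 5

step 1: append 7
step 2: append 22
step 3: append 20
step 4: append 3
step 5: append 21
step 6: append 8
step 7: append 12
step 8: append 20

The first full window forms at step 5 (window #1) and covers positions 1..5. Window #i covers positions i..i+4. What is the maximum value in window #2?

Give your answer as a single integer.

step 1: append 7 -> window=[7] (not full yet)
step 2: append 22 -> window=[7, 22] (not full yet)
step 3: append 20 -> window=[7, 22, 20] (not full yet)
step 4: append 3 -> window=[7, 22, 20, 3] (not full yet)
step 5: append 21 -> window=[7, 22, 20, 3, 21] -> max=22
step 6: append 8 -> window=[22, 20, 3, 21, 8] -> max=22
Window #2 max = 22

Answer: 22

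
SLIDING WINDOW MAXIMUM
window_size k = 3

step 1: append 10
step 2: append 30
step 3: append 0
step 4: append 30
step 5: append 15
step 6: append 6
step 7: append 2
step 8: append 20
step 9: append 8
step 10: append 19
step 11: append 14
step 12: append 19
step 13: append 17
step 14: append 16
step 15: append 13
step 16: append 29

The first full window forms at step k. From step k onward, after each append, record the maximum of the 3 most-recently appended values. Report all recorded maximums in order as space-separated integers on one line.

step 1: append 10 -> window=[10] (not full yet)
step 2: append 30 -> window=[10, 30] (not full yet)
step 3: append 0 -> window=[10, 30, 0] -> max=30
step 4: append 30 -> window=[30, 0, 30] -> max=30
step 5: append 15 -> window=[0, 30, 15] -> max=30
step 6: append 6 -> window=[30, 15, 6] -> max=30
step 7: append 2 -> window=[15, 6, 2] -> max=15
step 8: append 20 -> window=[6, 2, 20] -> max=20
step 9: append 8 -> window=[2, 20, 8] -> max=20
step 10: append 19 -> window=[20, 8, 19] -> max=20
step 11: append 14 -> window=[8, 19, 14] -> max=19
step 12: append 19 -> window=[19, 14, 19] -> max=19
step 13: append 17 -> window=[14, 19, 17] -> max=19
step 14: append 16 -> window=[19, 17, 16] -> max=19
step 15: append 13 -> window=[17, 16, 13] -> max=17
step 16: append 29 -> window=[16, 13, 29] -> max=29

Answer: 30 30 30 30 15 20 20 20 19 19 19 19 17 29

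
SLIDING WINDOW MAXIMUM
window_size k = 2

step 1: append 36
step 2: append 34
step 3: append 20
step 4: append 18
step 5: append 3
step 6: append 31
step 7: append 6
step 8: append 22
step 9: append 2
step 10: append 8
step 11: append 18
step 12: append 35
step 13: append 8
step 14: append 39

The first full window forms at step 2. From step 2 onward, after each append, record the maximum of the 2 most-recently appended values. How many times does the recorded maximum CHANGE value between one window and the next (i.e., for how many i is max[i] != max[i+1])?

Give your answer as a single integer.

Answer: 9

Derivation:
step 1: append 36 -> window=[36] (not full yet)
step 2: append 34 -> window=[36, 34] -> max=36
step 3: append 20 -> window=[34, 20] -> max=34
step 4: append 18 -> window=[20, 18] -> max=20
step 5: append 3 -> window=[18, 3] -> max=18
step 6: append 31 -> window=[3, 31] -> max=31
step 7: append 6 -> window=[31, 6] -> max=31
step 8: append 22 -> window=[6, 22] -> max=22
step 9: append 2 -> window=[22, 2] -> max=22
step 10: append 8 -> window=[2, 8] -> max=8
step 11: append 18 -> window=[8, 18] -> max=18
step 12: append 35 -> window=[18, 35] -> max=35
step 13: append 8 -> window=[35, 8] -> max=35
step 14: append 39 -> window=[8, 39] -> max=39
Recorded maximums: 36 34 20 18 31 31 22 22 8 18 35 35 39
Changes between consecutive maximums: 9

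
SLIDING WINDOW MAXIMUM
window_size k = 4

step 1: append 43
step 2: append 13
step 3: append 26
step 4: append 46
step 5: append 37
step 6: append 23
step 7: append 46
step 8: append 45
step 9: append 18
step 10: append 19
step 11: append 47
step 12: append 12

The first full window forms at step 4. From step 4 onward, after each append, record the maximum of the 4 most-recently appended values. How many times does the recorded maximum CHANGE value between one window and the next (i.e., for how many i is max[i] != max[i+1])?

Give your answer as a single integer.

step 1: append 43 -> window=[43] (not full yet)
step 2: append 13 -> window=[43, 13] (not full yet)
step 3: append 26 -> window=[43, 13, 26] (not full yet)
step 4: append 46 -> window=[43, 13, 26, 46] -> max=46
step 5: append 37 -> window=[13, 26, 46, 37] -> max=46
step 6: append 23 -> window=[26, 46, 37, 23] -> max=46
step 7: append 46 -> window=[46, 37, 23, 46] -> max=46
step 8: append 45 -> window=[37, 23, 46, 45] -> max=46
step 9: append 18 -> window=[23, 46, 45, 18] -> max=46
step 10: append 19 -> window=[46, 45, 18, 19] -> max=46
step 11: append 47 -> window=[45, 18, 19, 47] -> max=47
step 12: append 12 -> window=[18, 19, 47, 12] -> max=47
Recorded maximums: 46 46 46 46 46 46 46 47 47
Changes between consecutive maximums: 1

Answer: 1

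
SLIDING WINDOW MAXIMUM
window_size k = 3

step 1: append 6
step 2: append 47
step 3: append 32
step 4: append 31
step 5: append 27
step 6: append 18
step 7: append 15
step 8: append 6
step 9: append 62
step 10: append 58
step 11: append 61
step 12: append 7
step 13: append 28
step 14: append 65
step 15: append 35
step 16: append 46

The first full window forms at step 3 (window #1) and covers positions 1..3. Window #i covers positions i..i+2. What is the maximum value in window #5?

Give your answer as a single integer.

step 1: append 6 -> window=[6] (not full yet)
step 2: append 47 -> window=[6, 47] (not full yet)
step 3: append 32 -> window=[6, 47, 32] -> max=47
step 4: append 31 -> window=[47, 32, 31] -> max=47
step 5: append 27 -> window=[32, 31, 27] -> max=32
step 6: append 18 -> window=[31, 27, 18] -> max=31
step 7: append 15 -> window=[27, 18, 15] -> max=27
Window #5 max = 27

Answer: 27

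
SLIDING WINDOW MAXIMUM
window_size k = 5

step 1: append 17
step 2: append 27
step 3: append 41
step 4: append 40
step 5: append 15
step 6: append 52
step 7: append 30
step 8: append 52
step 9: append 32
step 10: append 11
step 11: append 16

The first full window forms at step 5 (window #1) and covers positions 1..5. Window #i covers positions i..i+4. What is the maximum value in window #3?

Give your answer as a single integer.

Answer: 52

Derivation:
step 1: append 17 -> window=[17] (not full yet)
step 2: append 27 -> window=[17, 27] (not full yet)
step 3: append 41 -> window=[17, 27, 41] (not full yet)
step 4: append 40 -> window=[17, 27, 41, 40] (not full yet)
step 5: append 15 -> window=[17, 27, 41, 40, 15] -> max=41
step 6: append 52 -> window=[27, 41, 40, 15, 52] -> max=52
step 7: append 30 -> window=[41, 40, 15, 52, 30] -> max=52
Window #3 max = 52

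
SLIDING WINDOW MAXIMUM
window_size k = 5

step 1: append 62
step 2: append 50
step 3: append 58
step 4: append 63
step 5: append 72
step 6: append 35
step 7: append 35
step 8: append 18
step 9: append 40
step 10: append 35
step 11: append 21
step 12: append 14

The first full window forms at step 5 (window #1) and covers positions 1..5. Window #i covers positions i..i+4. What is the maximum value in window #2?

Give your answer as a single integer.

Answer: 72

Derivation:
step 1: append 62 -> window=[62] (not full yet)
step 2: append 50 -> window=[62, 50] (not full yet)
step 3: append 58 -> window=[62, 50, 58] (not full yet)
step 4: append 63 -> window=[62, 50, 58, 63] (not full yet)
step 5: append 72 -> window=[62, 50, 58, 63, 72] -> max=72
step 6: append 35 -> window=[50, 58, 63, 72, 35] -> max=72
Window #2 max = 72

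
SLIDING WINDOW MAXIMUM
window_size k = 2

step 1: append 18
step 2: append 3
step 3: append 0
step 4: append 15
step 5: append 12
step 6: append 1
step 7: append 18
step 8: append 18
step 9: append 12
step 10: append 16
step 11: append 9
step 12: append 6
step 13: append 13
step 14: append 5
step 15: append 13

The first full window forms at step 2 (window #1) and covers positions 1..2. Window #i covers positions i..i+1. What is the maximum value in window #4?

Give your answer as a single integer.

step 1: append 18 -> window=[18] (not full yet)
step 2: append 3 -> window=[18, 3] -> max=18
step 3: append 0 -> window=[3, 0] -> max=3
step 4: append 15 -> window=[0, 15] -> max=15
step 5: append 12 -> window=[15, 12] -> max=15
Window #4 max = 15

Answer: 15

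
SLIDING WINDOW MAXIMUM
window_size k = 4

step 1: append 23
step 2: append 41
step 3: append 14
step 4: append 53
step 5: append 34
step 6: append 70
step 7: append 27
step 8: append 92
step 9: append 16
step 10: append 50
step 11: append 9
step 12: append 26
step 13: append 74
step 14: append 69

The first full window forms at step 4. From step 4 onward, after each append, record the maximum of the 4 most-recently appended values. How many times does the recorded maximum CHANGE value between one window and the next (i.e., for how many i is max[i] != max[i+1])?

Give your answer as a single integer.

step 1: append 23 -> window=[23] (not full yet)
step 2: append 41 -> window=[23, 41] (not full yet)
step 3: append 14 -> window=[23, 41, 14] (not full yet)
step 4: append 53 -> window=[23, 41, 14, 53] -> max=53
step 5: append 34 -> window=[41, 14, 53, 34] -> max=53
step 6: append 70 -> window=[14, 53, 34, 70] -> max=70
step 7: append 27 -> window=[53, 34, 70, 27] -> max=70
step 8: append 92 -> window=[34, 70, 27, 92] -> max=92
step 9: append 16 -> window=[70, 27, 92, 16] -> max=92
step 10: append 50 -> window=[27, 92, 16, 50] -> max=92
step 11: append 9 -> window=[92, 16, 50, 9] -> max=92
step 12: append 26 -> window=[16, 50, 9, 26] -> max=50
step 13: append 74 -> window=[50, 9, 26, 74] -> max=74
step 14: append 69 -> window=[9, 26, 74, 69] -> max=74
Recorded maximums: 53 53 70 70 92 92 92 92 50 74 74
Changes between consecutive maximums: 4

Answer: 4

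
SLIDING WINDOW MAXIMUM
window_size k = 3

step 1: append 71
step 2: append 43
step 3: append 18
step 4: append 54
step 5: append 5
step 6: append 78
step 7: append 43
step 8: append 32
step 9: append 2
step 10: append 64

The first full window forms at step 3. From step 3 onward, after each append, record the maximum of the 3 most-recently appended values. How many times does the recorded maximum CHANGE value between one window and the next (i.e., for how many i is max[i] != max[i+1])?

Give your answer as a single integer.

step 1: append 71 -> window=[71] (not full yet)
step 2: append 43 -> window=[71, 43] (not full yet)
step 3: append 18 -> window=[71, 43, 18] -> max=71
step 4: append 54 -> window=[43, 18, 54] -> max=54
step 5: append 5 -> window=[18, 54, 5] -> max=54
step 6: append 78 -> window=[54, 5, 78] -> max=78
step 7: append 43 -> window=[5, 78, 43] -> max=78
step 8: append 32 -> window=[78, 43, 32] -> max=78
step 9: append 2 -> window=[43, 32, 2] -> max=43
step 10: append 64 -> window=[32, 2, 64] -> max=64
Recorded maximums: 71 54 54 78 78 78 43 64
Changes between consecutive maximums: 4

Answer: 4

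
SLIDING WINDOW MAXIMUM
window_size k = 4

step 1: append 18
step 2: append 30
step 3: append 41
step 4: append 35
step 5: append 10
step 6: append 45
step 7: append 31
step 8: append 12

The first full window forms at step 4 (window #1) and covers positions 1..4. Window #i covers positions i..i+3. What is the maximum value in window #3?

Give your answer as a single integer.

step 1: append 18 -> window=[18] (not full yet)
step 2: append 30 -> window=[18, 30] (not full yet)
step 3: append 41 -> window=[18, 30, 41] (not full yet)
step 4: append 35 -> window=[18, 30, 41, 35] -> max=41
step 5: append 10 -> window=[30, 41, 35, 10] -> max=41
step 6: append 45 -> window=[41, 35, 10, 45] -> max=45
Window #3 max = 45

Answer: 45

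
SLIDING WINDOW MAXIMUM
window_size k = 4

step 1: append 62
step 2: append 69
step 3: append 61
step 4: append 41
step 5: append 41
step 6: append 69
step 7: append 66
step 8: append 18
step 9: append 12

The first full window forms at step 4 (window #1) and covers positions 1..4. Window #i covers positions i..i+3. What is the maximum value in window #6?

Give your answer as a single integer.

Answer: 69

Derivation:
step 1: append 62 -> window=[62] (not full yet)
step 2: append 69 -> window=[62, 69] (not full yet)
step 3: append 61 -> window=[62, 69, 61] (not full yet)
step 4: append 41 -> window=[62, 69, 61, 41] -> max=69
step 5: append 41 -> window=[69, 61, 41, 41] -> max=69
step 6: append 69 -> window=[61, 41, 41, 69] -> max=69
step 7: append 66 -> window=[41, 41, 69, 66] -> max=69
step 8: append 18 -> window=[41, 69, 66, 18] -> max=69
step 9: append 12 -> window=[69, 66, 18, 12] -> max=69
Window #6 max = 69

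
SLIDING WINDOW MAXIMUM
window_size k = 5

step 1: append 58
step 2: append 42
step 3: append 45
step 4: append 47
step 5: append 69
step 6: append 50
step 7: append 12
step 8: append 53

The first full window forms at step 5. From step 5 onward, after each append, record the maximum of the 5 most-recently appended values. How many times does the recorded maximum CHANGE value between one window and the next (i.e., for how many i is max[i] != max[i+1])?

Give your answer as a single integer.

step 1: append 58 -> window=[58] (not full yet)
step 2: append 42 -> window=[58, 42] (not full yet)
step 3: append 45 -> window=[58, 42, 45] (not full yet)
step 4: append 47 -> window=[58, 42, 45, 47] (not full yet)
step 5: append 69 -> window=[58, 42, 45, 47, 69] -> max=69
step 6: append 50 -> window=[42, 45, 47, 69, 50] -> max=69
step 7: append 12 -> window=[45, 47, 69, 50, 12] -> max=69
step 8: append 53 -> window=[47, 69, 50, 12, 53] -> max=69
Recorded maximums: 69 69 69 69
Changes between consecutive maximums: 0

Answer: 0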